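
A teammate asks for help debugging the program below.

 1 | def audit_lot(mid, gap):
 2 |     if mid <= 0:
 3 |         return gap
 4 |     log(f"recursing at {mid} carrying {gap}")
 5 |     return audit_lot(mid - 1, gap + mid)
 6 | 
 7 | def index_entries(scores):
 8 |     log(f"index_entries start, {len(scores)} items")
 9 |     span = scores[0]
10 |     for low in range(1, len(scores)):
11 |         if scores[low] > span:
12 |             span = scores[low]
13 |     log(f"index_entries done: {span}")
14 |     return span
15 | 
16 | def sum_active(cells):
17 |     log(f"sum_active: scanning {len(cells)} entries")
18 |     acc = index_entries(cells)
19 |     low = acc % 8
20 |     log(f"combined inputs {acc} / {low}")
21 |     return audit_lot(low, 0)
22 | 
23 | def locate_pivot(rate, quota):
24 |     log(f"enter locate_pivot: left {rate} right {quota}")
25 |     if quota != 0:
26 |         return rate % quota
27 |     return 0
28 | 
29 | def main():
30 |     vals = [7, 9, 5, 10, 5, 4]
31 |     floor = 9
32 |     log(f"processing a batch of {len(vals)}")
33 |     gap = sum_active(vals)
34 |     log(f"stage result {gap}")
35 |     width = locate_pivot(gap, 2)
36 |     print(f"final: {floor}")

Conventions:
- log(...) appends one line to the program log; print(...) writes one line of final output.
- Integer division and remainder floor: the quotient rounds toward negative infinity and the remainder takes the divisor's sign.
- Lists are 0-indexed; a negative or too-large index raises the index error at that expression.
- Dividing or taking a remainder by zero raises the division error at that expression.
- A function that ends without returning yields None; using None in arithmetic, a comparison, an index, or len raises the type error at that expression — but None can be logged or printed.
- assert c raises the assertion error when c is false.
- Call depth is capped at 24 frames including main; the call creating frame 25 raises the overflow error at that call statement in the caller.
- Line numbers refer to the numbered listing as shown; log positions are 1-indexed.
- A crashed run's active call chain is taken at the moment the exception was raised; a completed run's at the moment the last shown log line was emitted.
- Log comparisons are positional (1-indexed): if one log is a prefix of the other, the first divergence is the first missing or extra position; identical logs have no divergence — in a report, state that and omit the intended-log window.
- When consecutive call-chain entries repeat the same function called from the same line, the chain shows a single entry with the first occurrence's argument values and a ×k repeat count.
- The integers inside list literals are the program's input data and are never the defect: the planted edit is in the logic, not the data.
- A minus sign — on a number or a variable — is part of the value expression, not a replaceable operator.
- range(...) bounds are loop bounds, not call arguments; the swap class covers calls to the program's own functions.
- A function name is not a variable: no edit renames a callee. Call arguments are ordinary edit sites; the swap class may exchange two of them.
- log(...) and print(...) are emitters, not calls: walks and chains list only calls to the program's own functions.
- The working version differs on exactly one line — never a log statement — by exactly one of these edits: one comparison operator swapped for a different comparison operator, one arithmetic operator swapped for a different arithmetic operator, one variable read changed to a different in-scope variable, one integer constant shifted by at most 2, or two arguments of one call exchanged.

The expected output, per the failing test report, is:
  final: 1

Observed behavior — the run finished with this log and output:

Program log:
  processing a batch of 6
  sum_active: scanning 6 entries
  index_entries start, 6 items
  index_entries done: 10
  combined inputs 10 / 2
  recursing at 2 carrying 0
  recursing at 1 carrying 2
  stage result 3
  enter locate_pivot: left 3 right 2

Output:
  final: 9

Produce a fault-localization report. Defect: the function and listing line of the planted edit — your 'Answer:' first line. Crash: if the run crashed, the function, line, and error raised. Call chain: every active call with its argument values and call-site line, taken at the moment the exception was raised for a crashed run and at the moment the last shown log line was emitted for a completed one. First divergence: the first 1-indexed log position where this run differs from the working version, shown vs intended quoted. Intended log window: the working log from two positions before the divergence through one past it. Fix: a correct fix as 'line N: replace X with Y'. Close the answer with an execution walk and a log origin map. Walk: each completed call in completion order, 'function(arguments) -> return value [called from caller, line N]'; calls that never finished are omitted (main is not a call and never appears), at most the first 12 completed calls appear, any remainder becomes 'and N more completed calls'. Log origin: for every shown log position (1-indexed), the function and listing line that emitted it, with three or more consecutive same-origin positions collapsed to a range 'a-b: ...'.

Answer: the defect is in main at line 36.
Key observation: Every logged value matches the working version; the printed result is what differs.
Call chain: main -> locate_pivot(3, 2) (called at line 35).
First divergence: none; the two logs match at every position.
Execution walk:
  index_entries([7, 9, 5, 10, 5, 4]) -> 10  [called from sum_active, line 18]
  audit_lot(0, 3) -> 3  [called from audit_lot, line 5]
  audit_lot(1, 2) -> 3  [called from audit_lot, line 5]
  audit_lot(2, 0) -> 3  [called from sum_active, line 21]
  sum_active([7, 9, 5, 10, 5, 4]) -> 3  [called from main, line 33]
  locate_pivot(3, 2) -> 1  [called from main, line 35]
Origin of each log line:
  1: from main, line 32
  2: from sum_active, line 17
  3: from index_entries, line 8
  4: from index_entries, line 13
  5: from sum_active, line 20
  6: from audit_lot, line 4
  7: from audit_lot, line 4
  8: from main, line 34
  9: from locate_pivot, line 24
A correct fix: line 36: replace `floor` with `width`.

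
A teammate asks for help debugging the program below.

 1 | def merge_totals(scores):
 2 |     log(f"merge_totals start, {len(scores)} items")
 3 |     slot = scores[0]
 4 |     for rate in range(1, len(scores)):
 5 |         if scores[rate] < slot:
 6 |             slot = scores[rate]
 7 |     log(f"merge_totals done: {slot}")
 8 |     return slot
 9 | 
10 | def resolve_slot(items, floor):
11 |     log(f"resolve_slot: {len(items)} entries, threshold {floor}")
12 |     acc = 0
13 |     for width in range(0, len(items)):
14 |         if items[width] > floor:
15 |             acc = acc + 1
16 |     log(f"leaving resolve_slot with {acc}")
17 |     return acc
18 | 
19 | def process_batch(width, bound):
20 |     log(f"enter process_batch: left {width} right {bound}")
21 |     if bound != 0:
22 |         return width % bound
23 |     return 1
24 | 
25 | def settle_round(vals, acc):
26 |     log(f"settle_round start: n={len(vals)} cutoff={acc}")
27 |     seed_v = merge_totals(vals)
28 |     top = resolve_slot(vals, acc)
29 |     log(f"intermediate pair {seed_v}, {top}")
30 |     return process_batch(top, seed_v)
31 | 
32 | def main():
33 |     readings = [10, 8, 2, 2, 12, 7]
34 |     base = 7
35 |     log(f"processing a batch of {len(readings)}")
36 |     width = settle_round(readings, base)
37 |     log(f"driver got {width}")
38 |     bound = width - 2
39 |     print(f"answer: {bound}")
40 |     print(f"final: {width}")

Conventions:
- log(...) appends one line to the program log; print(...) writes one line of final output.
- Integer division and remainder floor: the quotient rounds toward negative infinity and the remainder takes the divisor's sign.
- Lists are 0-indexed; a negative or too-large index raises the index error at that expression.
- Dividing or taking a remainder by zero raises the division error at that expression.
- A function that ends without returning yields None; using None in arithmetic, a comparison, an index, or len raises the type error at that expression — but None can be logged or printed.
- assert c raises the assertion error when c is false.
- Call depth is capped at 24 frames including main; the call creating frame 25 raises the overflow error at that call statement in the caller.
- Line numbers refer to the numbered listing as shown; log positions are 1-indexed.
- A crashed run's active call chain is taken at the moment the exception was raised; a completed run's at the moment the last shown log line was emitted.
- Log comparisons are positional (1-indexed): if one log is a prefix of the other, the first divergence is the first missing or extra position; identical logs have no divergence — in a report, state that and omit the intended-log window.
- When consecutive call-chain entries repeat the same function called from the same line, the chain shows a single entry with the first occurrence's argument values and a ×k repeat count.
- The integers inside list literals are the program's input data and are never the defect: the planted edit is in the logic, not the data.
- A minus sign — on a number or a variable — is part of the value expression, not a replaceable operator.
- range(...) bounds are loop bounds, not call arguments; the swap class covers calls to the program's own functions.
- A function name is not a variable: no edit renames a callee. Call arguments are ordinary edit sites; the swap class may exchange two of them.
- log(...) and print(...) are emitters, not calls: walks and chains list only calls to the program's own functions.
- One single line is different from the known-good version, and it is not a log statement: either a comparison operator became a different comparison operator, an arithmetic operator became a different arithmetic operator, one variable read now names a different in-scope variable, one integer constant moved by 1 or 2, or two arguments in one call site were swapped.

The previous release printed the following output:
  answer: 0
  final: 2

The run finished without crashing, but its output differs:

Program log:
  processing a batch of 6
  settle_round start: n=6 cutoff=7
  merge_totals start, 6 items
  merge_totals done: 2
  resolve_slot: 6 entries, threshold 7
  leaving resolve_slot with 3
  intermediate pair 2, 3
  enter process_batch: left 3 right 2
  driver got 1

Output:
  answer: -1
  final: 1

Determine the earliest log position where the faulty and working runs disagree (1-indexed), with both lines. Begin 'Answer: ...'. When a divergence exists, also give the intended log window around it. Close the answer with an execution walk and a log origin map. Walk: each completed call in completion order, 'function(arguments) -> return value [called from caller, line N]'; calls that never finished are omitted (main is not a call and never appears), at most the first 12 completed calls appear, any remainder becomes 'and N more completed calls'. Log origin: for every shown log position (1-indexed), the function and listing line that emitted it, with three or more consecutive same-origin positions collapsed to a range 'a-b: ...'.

Answer: position 8; shown 'enter process_batch: left 3 right 2' vs intended 'enter process_batch: left 2 right 3'.
Intended log window:
  6: leaving resolve_slot with 3
  7: intermediate pair 2, 3
  8: enter process_batch: left 2 right 3
  9: driver got 2
Execution walk:
  merge_totals([10, 8, 2, 2, 12, 7]) -> 2  [called from settle_round, line 27]
  resolve_slot([10, 8, 2, 2, 12, 7], 7) -> 3  [called from settle_round, line 28]
  process_batch(3, 2) -> 1  [called from settle_round, line 30]
  settle_round([10, 8, 2, 2, 12, 7], 7) -> 1  [called from main, line 36]
Log line origins:
  1: emitted by main (line 35)
  2: emitted by settle_round (line 26)
  3: emitted by merge_totals (line 2)
  4: emitted by merge_totals (line 7)
  5: emitted by resolve_slot (line 11)
  6: emitted by resolve_slot (line 16)
  7: emitted by settle_round (line 29)
  8: emitted by process_batch (line 20)
  9: emitted by main (line 37)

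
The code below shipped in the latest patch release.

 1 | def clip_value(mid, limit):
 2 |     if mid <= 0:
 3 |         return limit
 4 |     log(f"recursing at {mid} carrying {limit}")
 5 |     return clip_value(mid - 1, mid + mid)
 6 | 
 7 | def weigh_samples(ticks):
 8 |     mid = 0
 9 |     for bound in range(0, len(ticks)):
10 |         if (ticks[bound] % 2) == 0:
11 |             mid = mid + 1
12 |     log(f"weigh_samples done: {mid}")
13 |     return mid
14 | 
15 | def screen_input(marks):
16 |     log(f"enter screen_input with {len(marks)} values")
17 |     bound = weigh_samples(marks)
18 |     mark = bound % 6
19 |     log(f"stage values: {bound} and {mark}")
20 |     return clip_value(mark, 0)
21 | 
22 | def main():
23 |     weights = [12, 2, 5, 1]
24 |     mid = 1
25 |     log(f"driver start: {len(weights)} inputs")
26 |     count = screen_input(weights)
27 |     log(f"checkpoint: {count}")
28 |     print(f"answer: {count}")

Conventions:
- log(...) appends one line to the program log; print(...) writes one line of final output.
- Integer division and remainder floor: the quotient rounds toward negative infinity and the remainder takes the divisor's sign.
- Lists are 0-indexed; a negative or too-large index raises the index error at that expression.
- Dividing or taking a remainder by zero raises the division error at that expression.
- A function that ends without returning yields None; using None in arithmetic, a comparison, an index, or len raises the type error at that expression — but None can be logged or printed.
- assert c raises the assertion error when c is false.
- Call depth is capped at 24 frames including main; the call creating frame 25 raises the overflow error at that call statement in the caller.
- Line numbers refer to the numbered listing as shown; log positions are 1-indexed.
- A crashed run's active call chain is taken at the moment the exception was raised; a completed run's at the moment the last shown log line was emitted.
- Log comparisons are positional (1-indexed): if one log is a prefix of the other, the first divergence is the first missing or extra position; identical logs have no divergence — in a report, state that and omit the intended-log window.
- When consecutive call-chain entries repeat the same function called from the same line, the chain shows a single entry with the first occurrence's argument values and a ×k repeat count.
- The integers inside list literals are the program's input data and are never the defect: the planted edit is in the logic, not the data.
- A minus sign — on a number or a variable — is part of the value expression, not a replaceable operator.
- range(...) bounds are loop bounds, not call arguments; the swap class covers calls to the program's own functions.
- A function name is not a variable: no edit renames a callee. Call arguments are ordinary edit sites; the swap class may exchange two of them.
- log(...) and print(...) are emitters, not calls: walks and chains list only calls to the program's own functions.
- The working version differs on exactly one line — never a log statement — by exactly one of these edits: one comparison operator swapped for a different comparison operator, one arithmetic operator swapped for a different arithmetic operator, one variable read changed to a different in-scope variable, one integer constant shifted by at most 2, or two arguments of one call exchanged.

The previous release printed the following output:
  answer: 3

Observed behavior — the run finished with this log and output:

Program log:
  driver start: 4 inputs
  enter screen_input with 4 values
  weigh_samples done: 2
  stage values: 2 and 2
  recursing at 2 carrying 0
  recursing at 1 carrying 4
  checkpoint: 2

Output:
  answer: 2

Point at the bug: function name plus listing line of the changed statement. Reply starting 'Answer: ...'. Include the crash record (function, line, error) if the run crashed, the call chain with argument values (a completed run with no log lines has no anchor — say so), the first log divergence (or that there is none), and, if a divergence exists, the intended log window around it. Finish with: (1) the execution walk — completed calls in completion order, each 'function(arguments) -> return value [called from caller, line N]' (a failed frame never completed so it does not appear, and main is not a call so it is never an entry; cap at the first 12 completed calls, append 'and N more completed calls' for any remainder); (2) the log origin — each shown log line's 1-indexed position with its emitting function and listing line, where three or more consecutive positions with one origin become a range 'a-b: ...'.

Answer: the defect is in clip_value at line 5.
Key observation: The earliest visible damage is log position 6 — 'recursing at 1 carrying 4' rather than the intended 'recursing at 1 carrying 2'.
Call chain: main.
First divergence: position 6 — the shown line 'recursing at 1 carrying 4' should read 'recursing at 1 carrying 2'.
Intended log window:
  4: stage values: 2 and 2
  5: recursing at 2 carrying 0
  6: recursing at 1 carrying 2
  7: checkpoint: 3
Execution walk:
  weigh_samples([12, 2, 5, 1]) -> 2  [called from screen_input, line 17]
  clip_value(0, 2) -> 2  [called from clip_value, line 5]
  clip_value(1, 4) -> 2  [called from clip_value, line 5]
  clip_value(2, 0) -> 2  [called from screen_input, line 20]
  screen_input([12, 2, 5, 1]) -> 2  [called from main, line 26]
Log origin:
  1: emitted by main (line 25)
  2: emitted by screen_input (line 16)
  3: emitted by weigh_samples (line 12)
  4: emitted by screen_input (line 19)
  5: emitted by clip_value (line 4)
  6: emitted by clip_value (line 4)
  7: emitted by main (line 27)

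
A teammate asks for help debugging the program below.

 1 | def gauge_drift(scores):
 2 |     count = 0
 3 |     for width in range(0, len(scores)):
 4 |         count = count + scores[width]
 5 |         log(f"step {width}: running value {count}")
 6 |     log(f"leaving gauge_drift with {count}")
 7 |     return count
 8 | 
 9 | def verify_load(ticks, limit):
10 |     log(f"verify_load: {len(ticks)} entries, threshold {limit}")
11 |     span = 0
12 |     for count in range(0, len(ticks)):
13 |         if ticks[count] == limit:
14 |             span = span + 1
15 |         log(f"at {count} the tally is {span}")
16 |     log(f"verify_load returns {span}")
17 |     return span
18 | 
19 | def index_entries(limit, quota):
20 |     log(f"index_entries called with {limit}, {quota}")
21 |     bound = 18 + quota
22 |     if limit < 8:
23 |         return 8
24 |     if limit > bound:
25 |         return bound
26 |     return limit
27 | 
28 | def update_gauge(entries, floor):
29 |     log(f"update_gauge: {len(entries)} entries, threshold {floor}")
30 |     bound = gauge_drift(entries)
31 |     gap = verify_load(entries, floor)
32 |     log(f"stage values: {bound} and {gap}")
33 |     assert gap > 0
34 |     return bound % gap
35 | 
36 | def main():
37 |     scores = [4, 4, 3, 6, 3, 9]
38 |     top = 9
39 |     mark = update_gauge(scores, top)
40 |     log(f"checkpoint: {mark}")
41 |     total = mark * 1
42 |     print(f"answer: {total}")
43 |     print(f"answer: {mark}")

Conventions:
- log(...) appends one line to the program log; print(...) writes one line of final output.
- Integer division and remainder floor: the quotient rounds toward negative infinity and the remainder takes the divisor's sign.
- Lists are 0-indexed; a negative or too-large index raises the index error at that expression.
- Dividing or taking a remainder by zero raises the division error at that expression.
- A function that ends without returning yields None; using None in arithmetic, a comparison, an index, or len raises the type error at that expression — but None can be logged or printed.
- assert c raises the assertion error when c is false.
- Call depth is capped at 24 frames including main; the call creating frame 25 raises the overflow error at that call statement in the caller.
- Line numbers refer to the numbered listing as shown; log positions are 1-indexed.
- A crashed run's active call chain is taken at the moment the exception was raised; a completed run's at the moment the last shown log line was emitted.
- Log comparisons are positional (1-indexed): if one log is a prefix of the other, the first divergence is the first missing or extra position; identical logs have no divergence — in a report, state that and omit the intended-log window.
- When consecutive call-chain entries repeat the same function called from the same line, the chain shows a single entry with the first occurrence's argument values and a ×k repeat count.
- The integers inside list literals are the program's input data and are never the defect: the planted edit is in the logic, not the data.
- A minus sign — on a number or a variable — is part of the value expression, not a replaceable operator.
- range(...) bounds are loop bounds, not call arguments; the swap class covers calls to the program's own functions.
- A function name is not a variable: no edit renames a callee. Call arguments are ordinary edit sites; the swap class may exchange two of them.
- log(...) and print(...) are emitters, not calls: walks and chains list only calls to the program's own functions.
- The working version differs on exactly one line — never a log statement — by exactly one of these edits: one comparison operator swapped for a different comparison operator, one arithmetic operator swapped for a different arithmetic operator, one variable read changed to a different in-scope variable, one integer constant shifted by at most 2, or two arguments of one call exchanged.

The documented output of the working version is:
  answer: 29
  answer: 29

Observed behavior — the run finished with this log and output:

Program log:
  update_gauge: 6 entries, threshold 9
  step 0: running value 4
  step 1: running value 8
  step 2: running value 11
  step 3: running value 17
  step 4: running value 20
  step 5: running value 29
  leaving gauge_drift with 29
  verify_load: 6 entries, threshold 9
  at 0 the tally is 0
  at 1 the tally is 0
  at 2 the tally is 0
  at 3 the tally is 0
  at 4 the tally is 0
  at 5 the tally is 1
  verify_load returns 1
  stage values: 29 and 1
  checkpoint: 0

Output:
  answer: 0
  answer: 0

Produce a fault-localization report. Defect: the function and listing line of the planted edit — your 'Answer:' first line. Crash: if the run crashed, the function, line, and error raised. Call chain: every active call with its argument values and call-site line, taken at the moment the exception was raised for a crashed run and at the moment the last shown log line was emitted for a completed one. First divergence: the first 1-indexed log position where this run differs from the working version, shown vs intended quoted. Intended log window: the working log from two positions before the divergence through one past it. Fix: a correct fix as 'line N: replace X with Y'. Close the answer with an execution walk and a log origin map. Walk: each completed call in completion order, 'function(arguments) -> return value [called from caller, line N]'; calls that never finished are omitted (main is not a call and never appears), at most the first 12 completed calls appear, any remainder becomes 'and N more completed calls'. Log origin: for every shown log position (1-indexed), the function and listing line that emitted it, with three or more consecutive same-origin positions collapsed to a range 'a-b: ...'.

Answer: the defect is in update_gauge at line 34.
Key observation: Everything matches until log position 18, which reads 'checkpoint: 0' in place of 'checkpoint: 29'.
Call chain: main.
First divergence: position 18; shown 'checkpoint: 0' vs intended 'checkpoint: 29'.
Intended log window:
  16: verify_load returns 1
  17: stage values: 29 and 1
  18: checkpoint: 29
Execution walk:
  gauge_drift([4, 4, 3, 6, 3, 9]) -> 29  [called from update_gauge, line 30]
  verify_load([4, 4, 3, 6, 3, 9], 9) -> 1  [called from update_gauge, line 31]
  update_gauge([4, 4, 3, 6, 3, 9], 9) -> 0  [called from main, line 39]
Log line origins:
  1: emitted by update_gauge (line 29)
  2-7: emitted by gauge_drift (line 5)
  8: emitted by gauge_drift (line 6)
  9: emitted by verify_load (line 10)
  10-15: emitted by verify_load (line 15)
  16: emitted by verify_load (line 16)
  17: emitted by update_gauge (line 32)
  18: emitted by main (line 40)
A correct fix: line 34: replace `%` with `//`.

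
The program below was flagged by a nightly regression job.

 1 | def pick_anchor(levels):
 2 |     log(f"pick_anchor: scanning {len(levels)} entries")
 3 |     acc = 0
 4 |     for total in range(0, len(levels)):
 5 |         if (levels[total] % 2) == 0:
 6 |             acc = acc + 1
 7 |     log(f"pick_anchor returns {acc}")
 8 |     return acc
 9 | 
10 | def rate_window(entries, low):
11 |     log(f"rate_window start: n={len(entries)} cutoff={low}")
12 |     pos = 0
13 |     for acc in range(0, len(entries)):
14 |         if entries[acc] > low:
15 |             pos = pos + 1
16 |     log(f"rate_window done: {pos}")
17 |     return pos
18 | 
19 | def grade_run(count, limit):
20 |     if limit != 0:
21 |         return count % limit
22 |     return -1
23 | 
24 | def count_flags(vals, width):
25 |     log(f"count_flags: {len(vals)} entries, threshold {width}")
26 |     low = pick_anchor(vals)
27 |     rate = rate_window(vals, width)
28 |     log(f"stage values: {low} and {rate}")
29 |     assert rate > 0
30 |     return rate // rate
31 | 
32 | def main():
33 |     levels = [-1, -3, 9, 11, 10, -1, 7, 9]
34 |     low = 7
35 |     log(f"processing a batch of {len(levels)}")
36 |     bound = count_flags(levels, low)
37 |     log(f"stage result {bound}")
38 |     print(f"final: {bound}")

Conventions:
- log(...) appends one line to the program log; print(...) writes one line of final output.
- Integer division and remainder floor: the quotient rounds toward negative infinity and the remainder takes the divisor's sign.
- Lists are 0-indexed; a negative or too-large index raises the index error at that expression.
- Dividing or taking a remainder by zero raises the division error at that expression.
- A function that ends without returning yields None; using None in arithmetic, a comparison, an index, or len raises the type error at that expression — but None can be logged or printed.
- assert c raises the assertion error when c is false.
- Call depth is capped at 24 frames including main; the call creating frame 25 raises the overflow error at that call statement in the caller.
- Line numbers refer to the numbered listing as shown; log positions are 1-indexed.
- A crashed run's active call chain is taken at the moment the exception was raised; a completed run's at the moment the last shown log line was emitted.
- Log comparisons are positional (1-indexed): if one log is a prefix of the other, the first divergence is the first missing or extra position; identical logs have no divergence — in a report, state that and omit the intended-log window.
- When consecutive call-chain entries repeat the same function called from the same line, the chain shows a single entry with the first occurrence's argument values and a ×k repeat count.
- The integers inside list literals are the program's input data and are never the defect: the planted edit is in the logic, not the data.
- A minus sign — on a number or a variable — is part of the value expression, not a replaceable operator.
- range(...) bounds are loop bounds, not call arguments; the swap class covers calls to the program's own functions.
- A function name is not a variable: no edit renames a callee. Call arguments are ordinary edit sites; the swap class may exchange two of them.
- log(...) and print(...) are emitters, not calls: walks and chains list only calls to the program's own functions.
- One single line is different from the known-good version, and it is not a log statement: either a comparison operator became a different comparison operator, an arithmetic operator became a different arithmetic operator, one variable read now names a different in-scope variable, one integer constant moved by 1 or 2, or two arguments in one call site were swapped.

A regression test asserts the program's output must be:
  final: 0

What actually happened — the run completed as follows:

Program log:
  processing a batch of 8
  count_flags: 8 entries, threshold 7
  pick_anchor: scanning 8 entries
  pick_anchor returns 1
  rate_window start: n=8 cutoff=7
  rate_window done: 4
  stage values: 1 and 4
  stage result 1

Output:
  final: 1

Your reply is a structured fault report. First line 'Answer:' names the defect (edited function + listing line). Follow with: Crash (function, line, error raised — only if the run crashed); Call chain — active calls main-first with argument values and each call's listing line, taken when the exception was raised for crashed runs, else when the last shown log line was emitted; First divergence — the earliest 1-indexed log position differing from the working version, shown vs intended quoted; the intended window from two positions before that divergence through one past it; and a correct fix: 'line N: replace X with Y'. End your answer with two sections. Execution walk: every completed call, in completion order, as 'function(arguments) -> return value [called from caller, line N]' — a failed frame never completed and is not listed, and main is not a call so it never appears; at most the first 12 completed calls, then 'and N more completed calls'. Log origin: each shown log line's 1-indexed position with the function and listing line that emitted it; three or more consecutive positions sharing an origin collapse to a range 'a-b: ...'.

Answer: the defect is in count_flags at line 30.
Core observation: At log position 8 the runs split — shown 'stage result 1', but the working version logs 'stage result 0'.
Call chain: main.
First divergence: position 8 — shown 'stage result 1', intended 'stage result 0'.
Intended log window:
  6: rate_window done: 4
  7: stage values: 1 and 4
  8: stage result 0
Execution walk:
  pick_anchor([-1, -3, 9, 11, 10, -1, 7, 9]) -> 1  [called from count_flags, line 26]
  rate_window([-1, -3, 9, 11, 10, -1, 7, 9], 7) -> 4  [called from count_flags, line 27]
  count_flags([-1, -3, 9, 11, 10, -1, 7, 9], 7) -> 1  [called from main, line 36]
Origin of each log line:
  1: from main, line 35
  2: from count_flags, line 25
  3: from pick_anchor, line 2
  4: from pick_anchor, line 7
  5: from rate_window, line 11
  6: from rate_window, line 16
  7: from count_flags, line 28
  8: from main, line 37
A correct fix: line 30: replace `rate // rate` with `low // rate`.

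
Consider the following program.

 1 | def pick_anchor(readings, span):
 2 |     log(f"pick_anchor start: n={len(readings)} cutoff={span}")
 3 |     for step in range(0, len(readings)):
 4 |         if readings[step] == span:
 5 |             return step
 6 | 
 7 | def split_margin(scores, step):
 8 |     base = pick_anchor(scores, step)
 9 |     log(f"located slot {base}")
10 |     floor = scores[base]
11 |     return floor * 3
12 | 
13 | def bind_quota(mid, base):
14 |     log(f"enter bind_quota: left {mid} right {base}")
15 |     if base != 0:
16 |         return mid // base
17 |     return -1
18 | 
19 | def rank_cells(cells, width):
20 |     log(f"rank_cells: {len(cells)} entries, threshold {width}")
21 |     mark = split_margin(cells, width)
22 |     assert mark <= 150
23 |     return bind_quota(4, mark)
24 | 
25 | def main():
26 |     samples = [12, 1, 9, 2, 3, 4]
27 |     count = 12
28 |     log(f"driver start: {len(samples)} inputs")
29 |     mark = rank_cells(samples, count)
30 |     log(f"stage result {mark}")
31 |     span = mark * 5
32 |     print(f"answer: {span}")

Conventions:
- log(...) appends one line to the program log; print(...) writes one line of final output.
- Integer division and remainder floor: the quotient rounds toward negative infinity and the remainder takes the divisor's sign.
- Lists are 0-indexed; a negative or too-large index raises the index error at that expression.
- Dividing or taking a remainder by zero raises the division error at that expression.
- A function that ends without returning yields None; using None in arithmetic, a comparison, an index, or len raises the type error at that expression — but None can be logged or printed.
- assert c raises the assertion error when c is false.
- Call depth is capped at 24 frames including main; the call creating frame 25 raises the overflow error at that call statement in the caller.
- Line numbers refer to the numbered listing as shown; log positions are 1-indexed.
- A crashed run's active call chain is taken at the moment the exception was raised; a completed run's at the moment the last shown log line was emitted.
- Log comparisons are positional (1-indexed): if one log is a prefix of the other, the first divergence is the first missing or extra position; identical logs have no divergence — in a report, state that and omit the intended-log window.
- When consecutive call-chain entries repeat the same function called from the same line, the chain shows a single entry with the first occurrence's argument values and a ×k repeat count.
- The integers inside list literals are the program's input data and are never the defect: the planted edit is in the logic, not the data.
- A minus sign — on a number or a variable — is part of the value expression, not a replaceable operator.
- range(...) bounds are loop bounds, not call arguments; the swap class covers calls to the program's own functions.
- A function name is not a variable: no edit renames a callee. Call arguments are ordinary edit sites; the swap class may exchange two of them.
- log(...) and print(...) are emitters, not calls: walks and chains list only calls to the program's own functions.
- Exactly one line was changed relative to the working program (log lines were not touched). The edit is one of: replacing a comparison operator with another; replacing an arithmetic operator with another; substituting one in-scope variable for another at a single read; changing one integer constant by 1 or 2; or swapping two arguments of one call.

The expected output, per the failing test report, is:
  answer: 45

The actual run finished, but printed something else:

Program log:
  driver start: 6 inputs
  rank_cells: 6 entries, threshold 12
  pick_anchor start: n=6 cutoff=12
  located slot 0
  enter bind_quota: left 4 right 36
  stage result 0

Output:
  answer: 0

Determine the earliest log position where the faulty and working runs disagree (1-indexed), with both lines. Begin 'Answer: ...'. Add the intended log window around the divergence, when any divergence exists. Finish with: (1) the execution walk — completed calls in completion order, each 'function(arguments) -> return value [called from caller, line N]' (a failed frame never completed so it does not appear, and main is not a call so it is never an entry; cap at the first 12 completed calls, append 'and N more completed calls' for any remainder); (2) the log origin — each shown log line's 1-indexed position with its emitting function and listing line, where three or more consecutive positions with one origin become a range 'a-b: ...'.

Answer: position 5; shown 'enter bind_quota: left 4 right 36' vs intended 'enter bind_quota: left 36 right 4'.
Intended log window:
  3: pick_anchor start: n=6 cutoff=12
  4: located slot 0
  5: enter bind_quota: left 36 right 4
  6: stage result 9
Execution walk:
  pick_anchor([12, 1, 9, 2, 3, 4], 12) -> 0  [called from split_margin, line 8]
  split_margin([12, 1, 9, 2, 3, 4], 12) -> 36  [called from rank_cells, line 21]
  bind_quota(4, 36) -> 0  [called from rank_cells, line 23]
  rank_cells([12, 1, 9, 2, 3, 4], 12) -> 0  [called from main, line 29]
Log origin:
  1 — main, line 28
  2 — rank_cells, line 20
  3 — pick_anchor, line 2
  4 — split_margin, line 9
  5 — bind_quota, line 14
  6 — main, line 30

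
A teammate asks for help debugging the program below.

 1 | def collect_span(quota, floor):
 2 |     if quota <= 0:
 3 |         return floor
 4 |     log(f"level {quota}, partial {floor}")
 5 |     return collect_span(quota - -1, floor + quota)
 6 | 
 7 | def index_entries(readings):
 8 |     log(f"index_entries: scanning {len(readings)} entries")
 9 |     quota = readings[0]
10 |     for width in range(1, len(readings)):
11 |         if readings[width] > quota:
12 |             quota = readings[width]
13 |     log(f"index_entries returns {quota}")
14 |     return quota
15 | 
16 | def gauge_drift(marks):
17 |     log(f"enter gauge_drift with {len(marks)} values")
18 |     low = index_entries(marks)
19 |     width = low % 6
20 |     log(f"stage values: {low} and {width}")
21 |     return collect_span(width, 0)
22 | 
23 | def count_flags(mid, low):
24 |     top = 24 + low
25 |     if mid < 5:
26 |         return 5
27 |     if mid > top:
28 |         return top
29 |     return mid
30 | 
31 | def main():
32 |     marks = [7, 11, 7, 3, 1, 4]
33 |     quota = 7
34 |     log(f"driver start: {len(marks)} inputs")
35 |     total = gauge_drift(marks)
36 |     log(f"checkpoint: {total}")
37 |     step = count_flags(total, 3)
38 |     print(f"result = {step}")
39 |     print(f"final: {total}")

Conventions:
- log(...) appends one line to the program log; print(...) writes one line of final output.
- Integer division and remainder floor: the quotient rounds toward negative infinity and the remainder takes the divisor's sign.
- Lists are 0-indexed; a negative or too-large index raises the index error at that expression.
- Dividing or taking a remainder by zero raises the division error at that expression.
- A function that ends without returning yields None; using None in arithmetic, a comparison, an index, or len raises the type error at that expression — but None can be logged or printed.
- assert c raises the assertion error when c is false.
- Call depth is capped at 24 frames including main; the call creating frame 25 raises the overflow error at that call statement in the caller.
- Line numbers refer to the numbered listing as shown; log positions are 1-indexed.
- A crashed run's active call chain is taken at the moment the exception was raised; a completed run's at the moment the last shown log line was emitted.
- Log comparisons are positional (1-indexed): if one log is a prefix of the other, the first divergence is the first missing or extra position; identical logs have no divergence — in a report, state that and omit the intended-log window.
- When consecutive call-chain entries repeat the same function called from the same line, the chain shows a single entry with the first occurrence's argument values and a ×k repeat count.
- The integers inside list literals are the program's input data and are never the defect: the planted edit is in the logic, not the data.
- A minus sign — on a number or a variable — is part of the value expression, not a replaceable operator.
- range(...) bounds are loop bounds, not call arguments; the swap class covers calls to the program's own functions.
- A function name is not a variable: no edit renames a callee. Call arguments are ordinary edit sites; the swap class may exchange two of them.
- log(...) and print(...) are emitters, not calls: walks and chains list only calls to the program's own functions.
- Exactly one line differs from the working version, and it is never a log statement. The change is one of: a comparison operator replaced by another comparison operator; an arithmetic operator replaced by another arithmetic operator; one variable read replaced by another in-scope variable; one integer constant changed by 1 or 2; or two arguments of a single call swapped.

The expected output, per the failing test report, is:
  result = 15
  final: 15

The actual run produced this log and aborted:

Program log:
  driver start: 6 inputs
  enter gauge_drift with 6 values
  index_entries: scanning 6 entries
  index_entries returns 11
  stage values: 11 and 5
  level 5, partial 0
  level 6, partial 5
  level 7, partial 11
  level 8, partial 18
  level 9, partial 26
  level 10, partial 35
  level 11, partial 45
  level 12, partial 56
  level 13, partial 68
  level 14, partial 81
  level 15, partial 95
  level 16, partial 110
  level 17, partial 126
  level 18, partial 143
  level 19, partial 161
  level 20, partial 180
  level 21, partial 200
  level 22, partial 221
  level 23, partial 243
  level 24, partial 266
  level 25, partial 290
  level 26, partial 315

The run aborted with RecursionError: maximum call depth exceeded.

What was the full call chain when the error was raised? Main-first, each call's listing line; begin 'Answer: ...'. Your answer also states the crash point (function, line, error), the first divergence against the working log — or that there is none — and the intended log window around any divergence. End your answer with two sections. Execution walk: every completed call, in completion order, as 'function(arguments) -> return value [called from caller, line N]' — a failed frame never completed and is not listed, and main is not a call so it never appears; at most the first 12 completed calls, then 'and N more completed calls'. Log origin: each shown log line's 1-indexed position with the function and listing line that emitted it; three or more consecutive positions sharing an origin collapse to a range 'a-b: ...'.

Answer: main -> gauge_drift (called at line 35) -> collect_span (called at line 21) -> collect_span (called at line 5) ×21.
Key observation: The earliest visible damage is log position 7 — 'level 6, partial 5' rather than the intended 'level 4, partial 5'.
Crash: collect_span, line 5, RecursionError.
First divergence: position 7; shown 'level 6, partial 5' vs intended 'level 4, partial 5'.
Intended log window:
  5: stage values: 11 and 5
  6: level 5, partial 0
  7: level 4, partial 5
  8: level 3, partial 9
Execution walk:
  index_entries([7, 11, 7, 3, 1, 4]) -> 11  [called from gauge_drift, line 18]
Log origins:
  1 — main, line 34
  2 — gauge_drift, line 17
  3 — index_entries, line 8
  4 — index_entries, line 13
  5 — gauge_drift, line 20
  6-27 — collect_span, line 4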